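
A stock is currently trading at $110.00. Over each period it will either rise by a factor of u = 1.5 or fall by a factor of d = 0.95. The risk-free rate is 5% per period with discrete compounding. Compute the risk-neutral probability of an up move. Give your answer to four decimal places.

p = 0.1818

Risk-neutral probability p = (1 + 0.05 − 0.95)/(1.5 − 0.95) = 0.1000/0.5500 = 0.1818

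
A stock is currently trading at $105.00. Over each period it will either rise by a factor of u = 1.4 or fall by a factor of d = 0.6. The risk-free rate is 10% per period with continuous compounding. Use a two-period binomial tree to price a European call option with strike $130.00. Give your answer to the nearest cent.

$24.75

Risk-neutral probability p = (e^0.1 − 0.6)/(1.4 − 0.6) = 0.5052/0.8000 = 0.6315
Terminal stock prices: S_uu = 205.8, S_ud = 88.2, S_dd = 37.8
Terminal payoffs (S − K): max(75.8, 0) = 75.8, max(-41.8, 0) = 0, max(-92.2, 0) = 0
Node u (S = 147): V_u = e^(−0.1)·[0.6315·75.8000 + 0.3685·0.0000] = 43.3100
Node d (S = 63): V_d = e^(−0.1)·[0.6315·0.0000 + 0.3685·0.0000] = 0.0000
Node 0 (S = 105): V_0 = e^(−0.1)·[0.6315·43.3100 + 0.3685·0.0000] = 24.7461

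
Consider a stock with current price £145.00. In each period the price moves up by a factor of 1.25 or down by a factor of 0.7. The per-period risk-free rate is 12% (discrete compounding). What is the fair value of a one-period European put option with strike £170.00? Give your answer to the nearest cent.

Risk-neutral probability p = (1 + 0.12 − 0.7)/(1.25 − 0.7) = 0.4200/0.5500 = 0.7636
Terminal stock prices: S_u = 181.2, S_d = 101.5
Terminal payoffs (K − S): max(-11.25, 0) = 0, max(68.5, 0) = 68.5
Node 0 (S = 145): V_0 = 1/1.12·[0.7636·0.0000 + 0.2364·68.5000] = 14.4562

£14.46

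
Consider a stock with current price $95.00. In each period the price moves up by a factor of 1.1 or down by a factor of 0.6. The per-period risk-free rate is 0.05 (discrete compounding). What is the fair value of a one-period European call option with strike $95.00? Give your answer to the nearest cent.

Risk-neutral probability p = (1 + 0.05 − 0.6)/(1.1 − 0.6) = 0.4500/0.5000 = 0.9000
Terminal stock prices: S_u = 104.5, S_d = 57
Terminal payoffs (S − K): max(9.5, 0) = 9.5, max(-38, 0) = 0
Node 0 (S = 95): V_0 = 1/1.05·[0.9000·9.5000 + 0.1000·0.0000] = 8.1429

$8.14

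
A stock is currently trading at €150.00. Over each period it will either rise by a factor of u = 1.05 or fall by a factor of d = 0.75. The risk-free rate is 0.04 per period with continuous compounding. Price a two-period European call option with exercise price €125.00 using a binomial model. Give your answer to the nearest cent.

€35.02

Risk-neutral probability p = (e^0.04 − 0.75)/(1.05 − 0.75) = 0.2908/0.3000 = 0.9694
Terminal stock prices: S_uu = 165.4, S_ud = 118.1, S_dd = 84.38
Terminal payoffs (S − K): max(40.38, 0) = 40.38, max(-6.875, 0) = 0, max(-40.62, 0) = 0
Node u (S = 157.5): V_u = e^(−0.04)·[0.9694·40.3750 + 0.0306·0.0000] = 37.6036
Node d (S = 112.5): V_d = e^(−0.04)·[0.9694·0.0000 + 0.0306·0.0000] = 0.0000
Node 0 (S = 150): V_0 = e^(−0.04)·[0.9694·37.6036 + 0.0306·0.0000] = 35.0225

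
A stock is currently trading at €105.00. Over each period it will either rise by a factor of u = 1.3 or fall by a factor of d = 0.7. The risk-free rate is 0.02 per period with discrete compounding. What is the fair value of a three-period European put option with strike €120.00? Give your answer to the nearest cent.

€25.48

Risk-neutral probability p = (1 + 0.02 − 0.7)/(1.3 − 0.7) = 0.3200/0.6000 = 0.5333
Terminal stock prices: S_uuu = 230.7, S_uud = 124.2, S_udd = 66.88, S_ddd = 36.01
Terminal payoffs (K − S): max(-110.7, 0) = 0, max(-4.215, 0) = 0, max(53.12, 0) = 53.12, max(83.99, 0) = 83.99
Node uu (S = 177.5): V_uu = 1/1.02·[0.5333·0.0000 + 0.4667·0.0000] = 0.0000
Node ud (S = 95.55): V_ud = 1/1.02·[0.5333·0.0000 + 0.4667·53.1150] = 24.3010
Node dd (S = 51.45): V_dd = 1/1.02·[0.5333·53.1150 + 0.4667·83.9850] = 66.1971
Node u (S = 136.5): V_u = 1/1.02·[0.5333·0.0000 + 0.4667·24.3010] = 11.1181
Node d (S = 73.5): V_d = 1/1.02·[0.5333·24.3010 + 0.4667·66.1971] = 42.9926
Node 0 (S = 105): V_0 = 1/1.02·[0.5333·11.1181 + 0.4667·42.9926] = 25.4832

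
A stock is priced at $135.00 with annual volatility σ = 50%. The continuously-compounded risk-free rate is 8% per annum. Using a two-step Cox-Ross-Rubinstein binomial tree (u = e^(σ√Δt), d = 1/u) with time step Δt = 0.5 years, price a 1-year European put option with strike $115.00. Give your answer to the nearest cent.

CRR parameters: u = e^(σ√Δt) = e^(0.5·√0.5) = 1.4241, d = 1/u = 0.7022
Per-period rate: rΔt = 0.08·0.5 = 0.04, so R = e^0.04 = 1.0408
Risk-neutral probability p = (e^0.04 − 0.7022)/(1.4241 − 0.7022) = 0.3386/0.7219 = 0.4691
Terminal stock prices: S_uu = 273.8, S_ud = 135, S_dd = 66.56
Terminal payoffs (K − S): max(-158.8, 0) = 0, max(-20, 0) = 0, max(48.44, 0) = 48.44
Node u (S = 192.3): V_u = e^(−0.04)·[0.4691·0.0000 + 0.5309·0.0000] = 0.0000
Node d (S = 94.8): V_d = e^(−0.04)·[0.4691·0.0000 + 0.5309·48.4357] = 24.7085
Node 0 (S = 135): V_0 = e^(−0.04)·[0.4691·0.0000 + 0.5309·24.7085] = 12.6046

$12.60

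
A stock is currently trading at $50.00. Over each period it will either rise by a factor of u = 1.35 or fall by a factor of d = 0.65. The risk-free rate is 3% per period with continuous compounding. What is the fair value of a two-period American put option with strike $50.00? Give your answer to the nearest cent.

Risk-neutral probability p = (e^0.03 − 0.65)/(1.35 − 0.65) = 0.3805/0.7000 = 0.5435
Terminal stock prices: S_uu = 91.13, S_ud = 43.88, S_dd = 21.13
Terminal payoffs (K − S): max(-41.13, 0) = 0, max(6.125, 0) = 6.125, max(28.87, 0) = 28.87
Node u (S = 67.5): continuation = e^(−0.03)·[0.5435·0.0000 + 0.4565·6.1250] = 2.7134; exercise value = 0.0000 ≤ continuation, so V_u = 2.7134
Node d (S = 32.5): continuation = e^(−0.03)·[0.5435·6.1250 + 0.4565·28.8750] = 16.0223; exercise value = 17.5000 > continuation, so V_d = 17.5000 (exercise)
Node 0 (S = 50): continuation = e^(−0.03)·[0.5435·2.7134 + 0.4565·17.5000] = 9.1837; exercise value = 0.0000 ≤ continuation, so V_0 = 9.1837

$9.18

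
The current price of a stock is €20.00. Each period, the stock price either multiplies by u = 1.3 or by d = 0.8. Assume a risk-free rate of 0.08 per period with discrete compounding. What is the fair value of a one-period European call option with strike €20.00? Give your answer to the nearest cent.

€3.11

Risk-neutral probability p = (1 + 0.08 − 0.8)/(1.3 − 0.8) = 0.2800/0.5000 = 0.5600
Terminal stock prices: S_u = 26, S_d = 16
Terminal payoffs (S − K): max(6, 0) = 6, max(-4, 0) = 0
Node 0 (S = 20): V_0 = 1/1.08·[0.5600·6.0000 + 0.4400·0.0000] = 3.1111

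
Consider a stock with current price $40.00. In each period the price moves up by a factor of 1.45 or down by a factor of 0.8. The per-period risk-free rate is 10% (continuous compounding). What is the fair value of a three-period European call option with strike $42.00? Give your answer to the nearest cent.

Risk-neutral probability p = (e^0.1 − 0.8)/(1.45 − 0.8) = 0.3052/0.6500 = 0.4695
Terminal stock prices: S_uuu = 121.9, S_uud = 67.28, S_udd = 37.12, S_ddd = 20.48
Terminal payoffs (S − K): max(79.94, 0) = 79.94, max(25.28, 0) = 25.28, max(-4.88, 0) = 0, max(-21.52, 0) = 0
Node uu (S = 84.1): V_uu = e^(−0.1)·[0.4695·79.9450 + 0.5305·25.2800] = 46.0968
Node ud (S = 46.4): V_ud = e^(−0.1)·[0.4695·25.2800 + 0.5305·0.0000] = 10.7393
Node dd (S = 25.6): V_dd = e^(−0.1)·[0.4695·0.0000 + 0.5305·0.0000] = 0.0000
Node u (S = 58): V_u = e^(−0.1)·[0.4695·46.0968 + 0.5305·10.7393] = 24.7378
Node d (S = 32): V_d = e^(−0.1)·[0.4695·10.7393 + 0.5305·0.0000] = 4.5622
Node 0 (S = 40): V_0 = e^(−0.1)·[0.4695·24.7378 + 0.5305·4.5622] = 12.6990

$12.70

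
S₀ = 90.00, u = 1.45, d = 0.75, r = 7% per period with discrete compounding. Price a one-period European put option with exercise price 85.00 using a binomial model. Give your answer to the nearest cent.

8.88

Risk-neutral probability p = (1 + 0.07 − 0.75)/(1.45 − 0.75) = 0.3200/0.7000 = 0.4571
Terminal stock prices: S_u = 130.5, S_d = 67.5
Terminal payoffs (K − S): max(-45.5, 0) = 0, max(17.5, 0) = 17.5
Node 0 (S = 90): V_0 = 1/1.07·[0.4571·0.0000 + 0.5429·17.5000] = 8.8785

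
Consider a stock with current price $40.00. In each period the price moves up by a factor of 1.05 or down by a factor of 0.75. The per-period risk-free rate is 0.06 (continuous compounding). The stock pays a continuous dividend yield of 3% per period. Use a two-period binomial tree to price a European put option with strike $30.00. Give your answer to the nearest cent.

Per-period risk-free factor R = e^0.06 = 1.0618; dividend-adjusted growth = e^(0.06−0.03) = 1.0305.
Risk-neutral probability p = (1.0305 − 0.75)/(1.05 − 0.75) = 0.2805/0.3000 = 0.9348
Terminal stock prices: S_uu = 44.1, S_ud = 31.5, S_dd = 22.5
Terminal payoffs (K − S): max(-14.1, 0) = 0, max(-1.5, 0) = 0, max(7.5, 0) = 7.5
Node u (S = 42): V_u = e^(−0.06)·[0.9348·0.0000 + 0.0652·0.0000] = 0.0000
Node d (S = 30): V_d = e^(−0.06)·[0.9348·0.0000 + 0.0652·7.5000] = 0.4602
Node 0 (S = 40): V_0 = e^(−0.06)·[0.9348·0.0000 + 0.0652·0.4602] = 0.0282

$0.03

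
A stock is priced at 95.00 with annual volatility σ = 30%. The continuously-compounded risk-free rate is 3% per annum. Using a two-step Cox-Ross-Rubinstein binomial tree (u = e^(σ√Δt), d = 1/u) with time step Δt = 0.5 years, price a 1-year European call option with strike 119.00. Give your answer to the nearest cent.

CRR parameters: u = e^(σ√Δt) = e^(0.3·√0.5) = 1.2363, d = 1/u = 0.8089
Per-period rate: rΔt = 0.03·0.5 = 0.015, so R = e^0.015 = 1.0151
Risk-neutral probability p = (e^0.015 − 0.8089)/(1.2363 − 0.8089) = 0.2063/0.4275 = 0.4825
Terminal stock prices: S_uu = 145.2, S_ud = 95, S_dd = 62.15
Terminal payoffs (S − K): max(26.2, 0) = 26.2, max(-24, 0) = 0, max(-56.85, 0) = 0
Node u (S = 117.4): V_u = e^(−0.015)·[0.4825·26.2042 + 0.5175·0.0000] = 12.4558
Node d (S = 76.84): V_d = e^(−0.015)·[0.4825·0.0000 + 0.5175·0.0000] = 0.0000
Node 0 (S = 95): V_0 = e^(−0.015)·[0.4825·12.4558 + 0.5175·0.0000] = 5.9207

5.92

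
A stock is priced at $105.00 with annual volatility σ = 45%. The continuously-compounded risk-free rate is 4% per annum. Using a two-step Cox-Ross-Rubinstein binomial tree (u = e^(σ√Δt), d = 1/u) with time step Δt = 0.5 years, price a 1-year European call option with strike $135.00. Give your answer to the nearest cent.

CRR parameters: u = e^(σ√Δt) = e^(0.45·√0.5) = 1.3746, d = 1/u = 0.7275
Per-period rate: rΔt = 0.04·0.5 = 0.02, so R = e^0.02 = 1.0202
Risk-neutral probability p = (e^0.02 − 0.7275)/(1.3746 − 0.7275) = 0.2927/0.6472 = 0.4523
Terminal stock prices: S_uu = 198.4, S_ud = 105, S_dd = 55.57
Terminal payoffs (S − K): max(63.41, 0) = 63.41, max(-30, 0) = 0, max(-79.43, 0) = 0
Node u (S = 144.3): V_u = e^(−0.02)·[0.4523·63.4141 + 0.5477·0.0000] = 28.1161
Node d (S = 76.38): V_d = e^(−0.02)·[0.4523·0.0000 + 0.5477·0.0000] = 0.0000
Node 0 (S = 105): V_0 = e^(−0.02)·[0.4523·28.1161 + 0.5477·0.0000] = 12.4659

$12.47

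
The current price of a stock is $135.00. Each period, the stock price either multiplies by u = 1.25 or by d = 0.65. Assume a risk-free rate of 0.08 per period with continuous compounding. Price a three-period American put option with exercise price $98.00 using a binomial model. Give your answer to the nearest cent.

Risk-neutral probability p = (e^0.08 − 0.65)/(1.25 − 0.65) = 0.4333/0.6000 = 0.7221
Terminal stock prices: S_uuu = 263.7, S_uud = 137.1, S_udd = 71.3, S_ddd = 37.07
Terminal payoffs (K − S): max(-165.7, 0) = 0, max(-39.11, 0) = 0, max(26.7, 0) = 26.7, max(60.93, 0) = 60.93
Node uu (S = 210.9): continuation = e^(−0.08)·[0.7221·0.0000 + 0.2779·0.0000] = 0.0000; exercise value = 0.0000 ≤ continuation, so V_uu = 0.0000
Node ud (S = 109.7): continuation = e^(−0.08)·[0.7221·0.0000 + 0.2779·26.7031] = 6.8491; exercise value = 0.0000 ≤ continuation, so V_ud = 6.8491
Node dd (S = 57.04): continuation = e^(−0.08)·[0.7221·26.7031 + 0.2779·60.9256] = 33.4279; exercise value = 40.9625 > continuation, so V_dd = 40.9625 (exercise)
Node u (S = 168.8): continuation = e^(−0.08)·[0.7221·0.0000 + 0.2779·6.8491] = 1.7568; exercise value = 0.0000 ≤ continuation, so V_u = 1.7568
Node d (S = 87.75): continuation = e^(−0.08)·[0.7221·6.8491 + 0.2779·40.9625] = 15.0724; exercise value = 10.2500 ≤ continuation, so V_d = 15.0724
Node 0 (S = 135): continuation = e^(−0.08)·[0.7221·1.7568 + 0.2779·15.0724] = 5.0370; exercise value = 0.0000 ≤ continuation, so V_0 = 5.0370

$5.04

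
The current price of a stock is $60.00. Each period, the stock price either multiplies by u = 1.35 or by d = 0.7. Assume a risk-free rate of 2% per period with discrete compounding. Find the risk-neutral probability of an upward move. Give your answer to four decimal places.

Risk-neutral probability p = (1 + 0.02 − 0.7)/(1.35 − 0.7) = 0.3200/0.6500 = 0.4923

p = 0.4923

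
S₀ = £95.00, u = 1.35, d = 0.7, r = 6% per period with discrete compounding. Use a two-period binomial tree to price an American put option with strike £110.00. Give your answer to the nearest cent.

£22.76

Risk-neutral probability p = (1 + 0.06 − 0.7)/(1.35 − 0.7) = 0.3600/0.6500 = 0.5538
Terminal stock prices: S_uu = 173.1, S_ud = 89.77, S_dd = 46.55
Terminal payoffs (K − S): max(-63.14, 0) = 0, max(20.23, 0) = 20.23, max(63.45, 0) = 63.45
Node u (S = 128.2): continuation = 1/1.06·[0.5538·0.0000 + 0.4462·20.2250] = 8.5127; exercise value = 0.0000 ≤ continuation, so V_u = 8.5127
Node d (S = 66.5): continuation = 1/1.06·[0.5538·20.2250 + 0.4462·63.4500] = 37.2736; exercise value = 43.5000 > continuation, so V_d = 43.5000 (exercise)
Node 0 (S = 95): continuation = 1/1.06·[0.5538·8.5127 + 0.4462·43.5000] = 22.7570; exercise value = 15.0000 ≤ continuation, so V_0 = 22.7570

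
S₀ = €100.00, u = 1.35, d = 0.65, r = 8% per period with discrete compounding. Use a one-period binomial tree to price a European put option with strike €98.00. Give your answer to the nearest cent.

Risk-neutral probability p = (1 + 0.08 − 0.65)/(1.35 − 0.65) = 0.4300/0.7000 = 0.6143
Terminal stock prices: S_u = 135, S_d = 65
Terminal payoffs (K − S): max(-37, 0) = 0, max(33, 0) = 33
Node 0 (S = 100): V_0 = 1/1.08·[0.6143·0.0000 + 0.3857·33.0000] = 11.7857

€11.79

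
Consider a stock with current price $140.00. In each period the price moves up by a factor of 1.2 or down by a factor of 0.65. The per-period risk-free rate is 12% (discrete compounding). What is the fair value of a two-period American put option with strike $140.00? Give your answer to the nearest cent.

Risk-neutral probability p = (1 + 0.12 − 0.65)/(1.2 − 0.65) = 0.4700/0.5500 = 0.8545
Terminal stock prices: S_uu = 201.6, S_ud = 109.2, S_dd = 59.15
Terminal payoffs (K − S): max(-61.6, 0) = 0, max(30.8, 0) = 30.8, max(80.85, 0) = 80.85
Node u (S = 168): continuation = 1/1.12·[0.8545·0.0000 + 0.1455·30.8000] = 4.0000; exercise value = 0.0000 ≤ continuation, so V_u = 4.0000
Node d (S = 91): continuation = 1/1.12·[0.8545·30.8000 + 0.1455·80.8500] = 34.0000; exercise value = 49.0000 > continuation, so V_d = 49.0000 (exercise)
Node 0 (S = 140): continuation = 1/1.12·[0.8545·4.0000 + 0.1455·49.0000] = 9.4156; exercise value = 0.0000 ≤ continuation, so V_0 = 9.4156

$9.42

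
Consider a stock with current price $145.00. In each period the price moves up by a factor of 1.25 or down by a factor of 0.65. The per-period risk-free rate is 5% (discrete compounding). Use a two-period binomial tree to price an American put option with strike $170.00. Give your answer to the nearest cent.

$34.57

Risk-neutral probability p = (1 + 0.05 − 0.65)/(1.25 − 0.65) = 0.4000/0.6000 = 0.6667
Terminal stock prices: S_uu = 226.6, S_ud = 117.8, S_dd = 61.26
Terminal payoffs (K − S): max(-56.56, 0) = 0, max(52.19, 0) = 52.19, max(108.7, 0) = 108.7
Node u (S = 181.2): continuation = 1/1.05·[0.6667·0.0000 + 0.3333·52.1875] = 16.5675; exercise value = 0.0000 ≤ continuation, so V_u = 16.5675
Node d (S = 94.25): continuation = 1/1.05·[0.6667·52.1875 + 0.3333·108.7375] = 67.6548; exercise value = 75.7500 > continuation, so V_d = 75.7500 (exercise)
Node 0 (S = 145): continuation = 1/1.05·[0.6667·16.5675 + 0.3333·75.7500] = 34.5666; exercise value = 25.0000 ≤ continuation, so V_0 = 34.5666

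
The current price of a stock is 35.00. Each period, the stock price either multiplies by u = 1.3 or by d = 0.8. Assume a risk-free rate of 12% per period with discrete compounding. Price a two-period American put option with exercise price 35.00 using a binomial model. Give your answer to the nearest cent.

Risk-neutral probability p = (1 + 0.12 − 0.8)/(1.3 − 0.8) = 0.3200/0.5000 = 0.6400
Terminal stock prices: S_uu = 59.15, S_ud = 36.4, S_dd = 22.4
Terminal payoffs (K − S): max(-24.15, 0) = 0, max(-1.4, 0) = 0, max(12.6, 0) = 12.6
Node u (S = 45.5): continuation = 1/1.12·[0.6400·0.0000 + 0.3600·0.0000] = 0.0000; exercise value = 0.0000 ≤ continuation, so V_u = 0.0000
Node d (S = 28): continuation = 1/1.12·[0.6400·0.0000 + 0.3600·12.6000] = 4.0500; exercise value = 7.0000 > continuation, so V_d = 7.0000 (exercise)
Node 0 (S = 35): continuation = 1/1.12·[0.6400·0.0000 + 0.3600·7.0000] = 2.2500; exercise value = 0.0000 ≤ continuation, so V_0 = 2.2500

2.25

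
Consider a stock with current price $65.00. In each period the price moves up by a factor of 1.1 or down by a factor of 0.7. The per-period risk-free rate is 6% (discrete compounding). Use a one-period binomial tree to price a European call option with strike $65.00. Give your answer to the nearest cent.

$5.52

Risk-neutral probability p = (1 + 0.06 − 0.7)/(1.1 − 0.7) = 0.3600/0.4000 = 0.9000
Terminal stock prices: S_u = 71.5, S_d = 45.5
Terminal payoffs (S − K): max(6.5, 0) = 6.5, max(-19.5, 0) = 0
Node 0 (S = 65): V_0 = 1/1.06·[0.9000·6.5000 + 0.1000·0.0000] = 5.5189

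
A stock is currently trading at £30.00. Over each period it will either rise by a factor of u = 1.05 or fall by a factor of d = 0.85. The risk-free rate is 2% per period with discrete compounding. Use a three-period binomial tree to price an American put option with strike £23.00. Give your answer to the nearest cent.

£0.04

Risk-neutral probability p = (1 + 0.02 − 0.85)/(1.05 − 0.85) = 0.1700/0.2000 = 0.8500
Terminal stock prices: S_uuu = 34.73, S_uud = 28.11, S_udd = 22.76, S_ddd = 18.42
Terminal payoffs (K − S): max(-11.73, 0) = 0, max(-5.114, 0) = 0, max(0.2413, 0) = 0.2413, max(4.576, 0) = 4.576
Node uu (S = 33.08): continuation = 1/1.02·[0.8500·0.0000 + 0.1500·0.0000] = 0.0000; exercise value = 0.0000 ≤ continuation, so V_uu = 0.0000
Node ud (S = 26.77): continuation = 1/1.02·[0.8500·0.0000 + 0.1500·0.2413] = 0.0355; exercise value = 0.0000 ≤ continuation, so V_ud = 0.0355
Node dd (S = 21.67): continuation = 1/1.02·[0.8500·0.2413 + 0.1500·4.5763] = 0.8740; exercise value = 1.3250 > continuation, so V_dd = 1.3250 (exercise)
Node u (S = 31.5): continuation = 1/1.02·[0.8500·0.0000 + 0.1500·0.0355] = 0.0052; exercise value = 0.0000 ≤ continuation, so V_u = 0.0052
Node d (S = 25.5): continuation = 1/1.02·[0.8500·0.0355 + 0.1500·1.3250] = 0.2244; exercise value = 0.0000 ≤ continuation, so V_d = 0.2244
Node 0 (S = 30): continuation = 1/1.02·[0.8500·0.0052 + 0.1500·0.2244] = 0.0374; exercise value = 0.0000 ≤ continuation, so V_0 = 0.0374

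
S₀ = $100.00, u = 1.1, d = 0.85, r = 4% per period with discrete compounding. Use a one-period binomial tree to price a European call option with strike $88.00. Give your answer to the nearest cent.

Risk-neutral probability p = (1 + 0.04 − 0.85)/(1.1 − 0.85) = 0.1900/0.2500 = 0.7600
Terminal stock prices: S_u = 110, S_d = 85
Terminal payoffs (S − K): max(22, 0) = 22, max(-3, 0) = 0
Node 0 (S = 100): V_0 = 1/1.04·[0.7600·22.0000 + 0.2400·0.0000] = 16.0769

$16.08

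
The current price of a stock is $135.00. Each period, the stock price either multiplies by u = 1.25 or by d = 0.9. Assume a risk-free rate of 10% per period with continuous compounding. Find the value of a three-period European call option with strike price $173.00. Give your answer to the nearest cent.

Risk-neutral probability p = (e^0.1 − 0.9)/(1.25 − 0.9) = 0.2052/0.3500 = 0.5862
Terminal stock prices: S_uuu = 263.7, S_uud = 189.8, S_udd = 136.7, S_ddd = 98.42
Terminal payoffs (S − K): max(90.67, 0) = 90.67, max(16.84, 0) = 16.84, max(-36.31, 0) = 0, max(-74.58, 0) = 0
Node uu (S = 210.9): V_uu = e^(−0.1)·[0.5862·90.6719 + 0.4138·16.8438] = 54.4006
Node ud (S = 151.9): V_ud = e^(−0.1)·[0.5862·16.8438 + 0.4138·0.0000] = 8.9342
Node dd (S = 109.4): V_dd = e^(−0.1)·[0.5862·0.0000 + 0.4138·0.0000] = 0.0000
Node u (S = 168.8): V_u = e^(−0.1)·[0.5862·54.4006 + 0.4138·8.9342] = 32.2002
Node d (S = 121.5): V_d = e^(−0.1)·[0.5862·8.9342 + 0.4138·0.0000] = 4.7389
Node 0 (S = 135): V_0 = e^(−0.1)·[0.5862·32.2002 + 0.4138·4.7389] = 18.8539

$18.85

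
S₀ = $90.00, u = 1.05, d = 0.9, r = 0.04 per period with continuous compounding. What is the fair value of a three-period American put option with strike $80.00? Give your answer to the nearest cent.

$0.05

Risk-neutral probability p = (e^0.04 − 0.9)/(1.05 − 0.9) = 0.1408/0.1500 = 0.9387
Terminal stock prices: S_uuu = 104.2, S_uud = 89.3, S_udd = 76.55, S_ddd = 65.61
Terminal payoffs (K − S): max(-24.19, 0) = 0, max(-9.303, 0) = 0, max(3.455, 0) = 3.455, max(14.39, 0) = 14.39
Node uu (S = 99.23): continuation = e^(−0.04)·[0.9387·0.0000 + 0.0613·0.0000] = 0.0000; exercise value = 0.0000 ≤ continuation, so V_uu = 0.0000
Node ud (S = 85.05): continuation = e^(−0.04)·[0.9387·0.0000 + 0.0613·3.4550] = 0.2034; exercise value = 0.0000 ≤ continuation, so V_ud = 0.2034
Node dd (S = 72.9): continuation = e^(−0.04)·[0.9387·3.4550 + 0.0613·14.3900] = 3.9632; exercise value = 7.1000 > continuation, so V_dd = 7.1000 (exercise)
Node u (S = 94.5): continuation = e^(−0.04)·[0.9387·0.0000 + 0.0613·0.2034] = 0.0120; exercise value = 0.0000 ≤ continuation, so V_u = 0.0120
Node d (S = 81): continuation = e^(−0.04)·[0.9387·0.2034 + 0.0613·7.1000] = 0.6013; exercise value = 0.0000 ≤ continuation, so V_d = 0.6013
Node 0 (S = 90): continuation = e^(−0.04)·[0.9387·0.0120 + 0.0613·0.6013] = 0.0462; exercise value = 0.0000 ≤ continuation, so V_0 = 0.0462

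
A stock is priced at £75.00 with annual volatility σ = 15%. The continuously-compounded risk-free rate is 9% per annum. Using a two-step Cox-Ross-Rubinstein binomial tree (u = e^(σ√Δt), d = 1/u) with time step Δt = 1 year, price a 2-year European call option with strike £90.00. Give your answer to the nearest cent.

£5.64

CRR parameters: u = e^(σ√Δt) = e^(0.15·√1) = 1.1618, d = 1/u = 0.8607
Per-period rate: rΔt = 0.09·1 = 0.09, so R = e^0.09 = 1.0942
Risk-neutral probability p = (e^0.09 − 0.8607)/(1.1618 − 0.8607) = 0.2335/0.3011 = 0.7753
Terminal stock prices: S_uu = 101.2, S_ud = 75, S_dd = 55.56
Terminal payoffs (S − K): max(11.24, 0) = 11.24, max(-15, 0) = 0, max(-34.44, 0) = 0
Node u (S = 87.14): V_u = e^(−0.09)·[0.7753·11.2394 + 0.2247·0.0000] = 7.9640
Node d (S = 64.55): V_d = e^(−0.09)·[0.7753·0.0000 + 0.2247·0.0000] = 0.0000
Node 0 (S = 75): V_0 = e^(−0.09)·[0.7753·7.9640 + 0.2247·0.0000] = 5.6432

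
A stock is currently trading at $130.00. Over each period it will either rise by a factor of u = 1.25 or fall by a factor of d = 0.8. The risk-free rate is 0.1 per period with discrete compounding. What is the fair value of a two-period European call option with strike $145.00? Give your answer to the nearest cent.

$21.35

Risk-neutral probability p = (1 + 0.1 − 0.8)/(1.25 − 0.8) = 0.3000/0.4500 = 0.6667
Terminal stock prices: S_uu = 203.1, S_ud = 130, S_dd = 83.2
Terminal payoffs (S − K): max(58.12, 0) = 58.12, max(-15, 0) = 0, max(-61.8, 0) = 0
Node u (S = 162.5): V_u = 1/1.1·[0.6667·58.1250 + 0.3333·0.0000] = 35.2273
Node d (S = 104): V_d = 1/1.1·[0.6667·0.0000 + 0.3333·0.0000] = 0.0000
Node 0 (S = 130): V_0 = 1/1.1·[0.6667·35.2273 + 0.3333·0.0000] = 21.3499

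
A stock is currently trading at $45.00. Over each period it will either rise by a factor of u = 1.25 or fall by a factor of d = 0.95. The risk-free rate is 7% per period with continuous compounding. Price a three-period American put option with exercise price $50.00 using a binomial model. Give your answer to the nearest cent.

$5.00

Risk-neutral probability p = (e^0.07 − 0.95)/(1.25 − 0.95) = 0.1225/0.3000 = 0.4084
Terminal stock prices: S_uuu = 87.89, S_uud = 66.8, S_udd = 50.77, S_ddd = 38.58
Terminal payoffs (K − S): max(-37.89, 0) = 0, max(-16.8, 0) = 0, max(-0.7656, 0) = 0, max(11.42, 0) = 11.42
Node uu (S = 70.31): continuation = e^(−0.07)·[0.4084·0.0000 + 0.5916·0.0000] = 0.0000; exercise value = 0.0000 ≤ continuation, so V_uu = 0.0000
Node ud (S = 53.44): continuation = e^(−0.07)·[0.4084·0.0000 + 0.5916·0.0000] = 0.0000; exercise value = 0.0000 ≤ continuation, so V_ud = 0.0000
Node dd (S = 40.61): continuation = e^(−0.07)·[0.4084·0.0000 + 0.5916·11.4181] = 6.2987; exercise value = 9.3875 > continuation, so V_dd = 9.3875 (exercise)
Node u (S = 56.25): continuation = e^(−0.07)·[0.4084·0.0000 + 0.5916·0.0000] = 0.0000; exercise value = 0.0000 ≤ continuation, so V_u = 0.0000
Node d (S = 42.75): continuation = e^(−0.07)·[0.4084·0.0000 + 0.5916·9.3875] = 5.1785; exercise value = 7.2500 > continuation, so V_d = 7.2500 (exercise)
Node 0 (S = 45): continuation = e^(−0.07)·[0.4084·0.0000 + 0.5916·7.2500] = 3.9994; exercise value = 5.0000 > continuation, so V_0 = 5.0000 (exercise)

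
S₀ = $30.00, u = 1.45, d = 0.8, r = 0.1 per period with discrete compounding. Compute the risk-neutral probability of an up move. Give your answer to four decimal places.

p = 0.4615

Risk-neutral probability p = (1 + 0.1 − 0.8)/(1.45 − 0.8) = 0.3000/0.6500 = 0.4615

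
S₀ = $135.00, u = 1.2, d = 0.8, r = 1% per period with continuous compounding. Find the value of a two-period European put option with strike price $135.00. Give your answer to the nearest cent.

$13.38

Risk-neutral probability p = (e^0.01 − 0.8)/(1.2 − 0.8) = 0.2101/0.4000 = 0.5251
Terminal stock prices: S_uu = 194.4, S_ud = 129.6, S_dd = 86.4
Terminal payoffs (K − S): max(-59.4, 0) = 0, max(5.4, 0) = 5.4, max(48.6, 0) = 48.6
Node u (S = 162): V_u = e^(−0.01)·[0.5251·0.0000 + 0.4749·5.4000] = 2.5388
Node d (S = 108): V_d = e^(−0.01)·[0.5251·5.4000 + 0.4749·48.6000] = 25.6567
Node 0 (S = 135): V_0 = e^(−0.01)·[0.5251·2.5388 + 0.4749·25.6567] = 13.3824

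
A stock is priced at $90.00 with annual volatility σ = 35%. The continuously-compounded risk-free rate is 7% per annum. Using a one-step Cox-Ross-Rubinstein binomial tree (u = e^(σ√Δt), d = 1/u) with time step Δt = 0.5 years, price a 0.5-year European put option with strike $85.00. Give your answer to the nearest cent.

$6.97

CRR parameters: u = e^(σ√Δt) = e^(0.35·√0.5) = 1.2808, d = 1/u = 0.7808
Per-period rate: rΔt = 0.07·0.5 = 0.035, so R = e^0.035 = 1.0356
Risk-neutral probability p = (e^0.035 − 0.7808)/(1.2808 − 0.7808) = 0.2549/0.5000 = 0.5097
Terminal stock prices: S_u = 115.3, S_d = 70.27
Terminal payoffs (K − S): max(-30.27, 0) = 0, max(14.73, 0) = 14.73
Node 0 (S = 90): V_0 = e^(−0.035)·[0.5097·0.0000 + 0.4903·14.7316] = 6.9748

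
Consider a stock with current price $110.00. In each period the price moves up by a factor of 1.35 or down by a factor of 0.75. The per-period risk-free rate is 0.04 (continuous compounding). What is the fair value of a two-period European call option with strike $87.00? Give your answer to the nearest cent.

Risk-neutral probability p = (e^0.04 − 0.75)/(1.35 − 0.75) = 0.2908/0.6000 = 0.4847
Terminal stock prices: S_uu = 200.5, S_ud = 111.4, S_dd = 61.88
Terminal payoffs (S − K): max(113.5, 0) = 113.5, max(24.38, 0) = 24.38, max(-25.12, 0) = 0
Node u (S = 148.5): V_u = e^(−0.04)·[0.4847·113.4750 + 0.5153·24.3750] = 64.9113
Node d (S = 82.5): V_d = e^(−0.04)·[0.4847·24.3750 + 0.5153·0.0000] = 11.3509
Node 0 (S = 110): V_0 = e^(−0.04)·[0.4847·64.9113 + 0.5153·11.3509] = 35.8479

$35.85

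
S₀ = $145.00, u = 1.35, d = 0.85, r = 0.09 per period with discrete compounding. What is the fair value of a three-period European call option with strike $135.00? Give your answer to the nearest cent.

Risk-neutral probability p = (1 + 0.09 − 0.85)/(1.35 − 0.85) = 0.2400/0.5000 = 0.4800
Terminal stock prices: S_uuu = 356.8, S_uud = 224.6, S_udd = 141.4, S_ddd = 89.05
Terminal payoffs (S − K): max(221.8, 0) = 221.8, max(89.62, 0) = 89.62, max(6.429, 0) = 6.429, max(-45.95, 0) = 0
Node uu (S = 264.3): V_uu = 1/1.09·[0.4800·221.7544 + 0.5200·89.6231] = 140.4093
Node ud (S = 166.4): V_ud = 1/1.09·[0.4800·89.6231 + 0.5200·6.4294] = 42.5343
Node dd (S = 104.8): V_dd = 1/1.09·[0.4800·6.4294 + 0.5200·0.0000] = 2.8313
Node u (S = 195.8): V_u = 1/1.09·[0.4800·140.4093 + 0.5200·42.5343] = 82.1232
Node d (S = 123.2): V_d = 1/1.09·[0.4800·42.5343 + 0.5200·2.8313] = 20.0814
Node 0 (S = 145): V_0 = 1/1.09·[0.4800·82.1232 + 0.5200·20.0814] = 45.7445

$45.74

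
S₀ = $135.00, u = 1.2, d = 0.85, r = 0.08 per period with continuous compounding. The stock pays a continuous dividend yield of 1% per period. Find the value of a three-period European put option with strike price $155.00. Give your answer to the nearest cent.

Per-period risk-free factor R = e^0.08 = 1.0833; dividend-adjusted growth = e^(0.08−0.01) = 1.0725.
Risk-neutral probability p = (1.0725 − 0.85)/(1.2 − 0.85) = 0.2225/0.3500 = 0.6357
Terminal stock prices: S_uuu = 233.3, S_uud = 165.2, S_udd = 117, S_ddd = 82.91
Terminal payoffs (K − S): max(-78.28, 0) = 0, max(-10.24, 0) = 0, max(37.96, 0) = 37.96, max(72.09, 0) = 72.09
Node uu (S = 194.4): V_uu = e^(−0.08)·[0.6357·0.0000 + 0.3643·0.0000] = 0.0000
Node ud (S = 137.7): V_ud = e^(−0.08)·[0.6357·0.0000 + 0.3643·37.9550] = 12.7626
Node dd (S = 97.54): V_dd = e^(−0.08)·[0.6357·37.9550 + 0.3643·72.0931] = 46.5160
Node u (S = 162): V_u = e^(−0.08)·[0.6357·0.0000 + 0.3643·12.7626] = 4.2915
Node d (S = 114.8): V_d = e^(−0.08)·[0.6357·12.7626 + 0.3643·46.5160] = 23.1312
Node 0 (S = 135): V_0 = e^(−0.08)·[0.6357·4.2915 + 0.3643·23.1312] = 10.2965

$10.30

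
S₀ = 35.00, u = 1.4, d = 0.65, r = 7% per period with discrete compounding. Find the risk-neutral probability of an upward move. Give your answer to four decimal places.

Risk-neutral probability p = (1 + 0.07 − 0.65)/(1.4 − 0.65) = 0.4200/0.7500 = 0.5600

p = 0.5600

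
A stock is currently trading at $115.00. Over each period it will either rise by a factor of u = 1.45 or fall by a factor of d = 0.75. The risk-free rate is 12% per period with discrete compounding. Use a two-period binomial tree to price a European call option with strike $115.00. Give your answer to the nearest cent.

$32.24

Risk-neutral probability p = (1 + 0.12 − 0.75)/(1.45 − 0.75) = 0.3700/0.7000 = 0.5286
Terminal stock prices: S_uu = 241.8, S_ud = 125.1, S_dd = 64.69
Terminal payoffs (S − K): max(126.8, 0) = 126.8, max(10.06, 0) = 10.06, max(-50.31, 0) = 0
Node u (S = 166.8): V_u = 1/1.12·[0.5286·126.7875 + 0.4714·10.0625] = 64.0714
Node d (S = 86.25): V_d = 1/1.12·[0.5286·10.0625 + 0.4714·0.0000] = 4.7489
Node 0 (S = 115): V_0 = 1/1.12·[0.5286·64.0714 + 0.4714·4.7489] = 32.2367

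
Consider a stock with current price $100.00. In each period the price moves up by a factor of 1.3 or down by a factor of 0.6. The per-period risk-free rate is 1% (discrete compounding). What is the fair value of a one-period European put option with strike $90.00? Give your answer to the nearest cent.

Risk-neutral probability p = (1 + 0.01 − 0.6)/(1.3 − 0.6) = 0.4100/0.7000 = 0.5857
Terminal stock prices: S_u = 130, S_d = 60
Terminal payoffs (K − S): max(-40, 0) = 0, max(30, 0) = 30
Node 0 (S = 100): V_0 = 1/1.01·[0.5857·0.0000 + 0.4143·30.0000] = 12.3055

$12.31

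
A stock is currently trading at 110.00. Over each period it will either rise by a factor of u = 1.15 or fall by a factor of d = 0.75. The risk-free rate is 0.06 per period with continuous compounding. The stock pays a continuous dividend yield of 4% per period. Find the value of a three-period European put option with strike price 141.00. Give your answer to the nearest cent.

26.98

Per-period risk-free factor R = e^0.06 = 1.0618; dividend-adjusted growth = e^(0.06−0.04) = 1.0202.
Risk-neutral probability p = (1.0202 − 0.75)/(1.15 − 0.75) = 0.2702/0.4000 = 0.6755
Terminal stock prices: S_uuu = 167.3, S_uud = 109.1, S_udd = 71.16, S_ddd = 46.41
Terminal payoffs (K − S): max(-26.3, 0) = 0, max(31.89, 0) = 31.89, max(69.84, 0) = 69.84, max(94.59, 0) = 94.59
Node uu (S = 145.5): V_uu = e^(−0.06)·[0.6755·0.0000 + 0.3245·31.8938] = 9.7467
Node ud (S = 94.87): V_ud = e^(−0.06)·[0.6755·31.8938 + 0.3245·69.8438] = 41.6339
Node dd (S = 61.88): V_dd = e^(−0.06)·[0.6755·69.8438 + 0.3245·94.5938] = 73.3400
Node u (S = 126.5): V_u = e^(−0.06)·[0.6755·9.7467 + 0.3245·41.6339] = 18.9238
Node d (S = 82.5): V_d = e^(−0.06)·[0.6755·41.6339 + 0.3245·73.3400] = 48.8987
Node 0 (S = 110): V_0 = e^(−0.06)·[0.6755·18.9238 + 0.3245·48.8987] = 26.9821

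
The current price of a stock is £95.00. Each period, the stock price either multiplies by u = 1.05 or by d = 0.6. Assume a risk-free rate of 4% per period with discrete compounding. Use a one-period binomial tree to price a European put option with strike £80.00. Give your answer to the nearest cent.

Risk-neutral probability p = (1 + 0.04 − 0.6)/(1.05 − 0.6) = 0.4400/0.4500 = 0.9778
Terminal stock prices: S_u = 99.75, S_d = 57
Terminal payoffs (K − S): max(-19.75, 0) = 0, max(23, 0) = 23
Node 0 (S = 95): V_0 = 1/1.04·[0.9778·0.0000 + 0.0222·23.0000] = 0.4915

£0.49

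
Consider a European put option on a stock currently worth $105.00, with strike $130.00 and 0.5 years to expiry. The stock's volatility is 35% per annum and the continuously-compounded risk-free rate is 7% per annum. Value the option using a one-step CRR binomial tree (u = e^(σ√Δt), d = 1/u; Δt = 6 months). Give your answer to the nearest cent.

CRR parameters: u = e^(σ√Δt) = e^(0.35·√0.5) = 1.2808, d = 1/u = 0.7808
Per-period rate: rΔt = 0.07·0.5 = 0.035, so R = e^0.035 = 1.0356
Risk-neutral probability p = (e^0.035 − 0.7808)/(1.2808 − 0.7808) = 0.2549/0.5000 = 0.5097
Terminal stock prices: S_u = 134.5, S_d = 81.98
Terminal payoffs (K − S): max(-4.484, 0) = 0, max(48.02, 0) = 48.02
Node 0 (S = 105): V_0 = e^(−0.035)·[0.5097·0.0000 + 0.4903·48.0202] = 22.7356

$22.74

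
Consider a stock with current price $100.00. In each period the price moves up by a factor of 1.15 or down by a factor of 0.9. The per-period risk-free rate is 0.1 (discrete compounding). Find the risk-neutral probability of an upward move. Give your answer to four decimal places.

p = 0.8000

Risk-neutral probability p = (1 + 0.1 − 0.9)/(1.15 − 0.9) = 0.2000/0.2500 = 0.8000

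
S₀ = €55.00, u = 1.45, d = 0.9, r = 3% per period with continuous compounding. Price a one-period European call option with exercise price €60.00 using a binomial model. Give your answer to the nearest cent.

Risk-neutral probability p = (e^0.03 − 0.9)/(1.45 − 0.9) = 0.1305/0.5500 = 0.2372
Terminal stock prices: S_u = 79.75, S_d = 49.5
Terminal payoffs (S − K): max(19.75, 0) = 19.75, max(-10.5, 0) = 0
Node 0 (S = 55): V_0 = e^(−0.03)·[0.2372·19.7500 + 0.7628·0.0000] = 4.5461

€4.55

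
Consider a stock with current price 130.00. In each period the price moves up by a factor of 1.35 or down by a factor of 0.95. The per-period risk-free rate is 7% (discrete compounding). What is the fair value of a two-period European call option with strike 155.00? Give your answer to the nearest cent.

Risk-neutral probability p = (1 + 0.07 − 0.95)/(1.35 − 0.95) = 0.1200/0.4000 = 0.3000
Terminal stock prices: S_uu = 236.9, S_ud = 166.7, S_dd = 117.3
Terminal payoffs (S − K): max(81.93, 0) = 81.93, max(11.72, 0) = 11.72, max(-37.67, 0) = 0
Node u (S = 175.5): V_u = 1/1.07·[0.3000·81.9250 + 0.7000·11.7250] = 30.6402
Node d (S = 123.5): V_d = 1/1.07·[0.3000·11.7250 + 0.7000·0.0000] = 3.2874
Node 0 (S = 130): V_0 = 1/1.07·[0.3000·30.6402 + 0.7000·3.2874] = 10.7413

10.74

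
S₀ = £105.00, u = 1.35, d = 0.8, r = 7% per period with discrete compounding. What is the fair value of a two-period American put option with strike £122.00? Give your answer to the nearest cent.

£19.96

Risk-neutral probability p = (1 + 0.07 − 0.8)/(1.35 − 0.8) = 0.2700/0.5500 = 0.4909
Terminal stock prices: S_uu = 191.4, S_ud = 113.4, S_dd = 67.2
Terminal payoffs (K − S): max(-69.36, 0) = 0, max(8.6, 0) = 8.6, max(54.8, 0) = 54.8
Node u (S = 141.8): continuation = 1/1.07·[0.4909·0.0000 + 0.5091·8.6000] = 4.0918; exercise value = 0.0000 ≤ continuation, so V_u = 4.0918
Node d (S = 84): continuation = 1/1.07·[0.4909·8.6000 + 0.5091·54.8000] = 30.0187; exercise value = 38.0000 > continuation, so V_d = 38.0000 (exercise)
Node 0 (S = 105): continuation = 1/1.07·[0.4909·4.0918 + 0.5091·38.0000] = 19.9571; exercise value = 17.0000 ≤ continuation, so V_0 = 19.9571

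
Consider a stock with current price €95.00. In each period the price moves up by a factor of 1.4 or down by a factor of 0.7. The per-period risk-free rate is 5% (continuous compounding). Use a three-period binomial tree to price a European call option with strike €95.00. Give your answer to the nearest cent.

€29.47

Risk-neutral probability p = (e^0.05 − 0.7)/(1.4 − 0.7) = 0.3513/0.7000 = 0.5018
Terminal stock prices: S_uuu = 260.7, S_uud = 130.3, S_udd = 65.17, S_ddd = 32.58
Terminal payoffs (S − K): max(165.7, 0) = 165.7, max(35.34, 0) = 35.34, max(-29.83, 0) = 0, max(-62.42, 0) = 0
Node uu (S = 186.2): V_uu = e^(−0.05)·[0.5018·165.6800 + 0.4982·35.3400] = 95.8332
Node ud (S = 93.1): V_ud = e^(−0.05)·[0.5018·35.3400 + 0.4982·0.0000] = 16.8693
Node dd (S = 46.55): V_dd = e^(−0.05)·[0.5018·0.0000 + 0.4982·0.0000] = 0.0000
Node u (S = 133): V_u = e^(−0.05)·[0.5018·95.8332 + 0.4982·16.8693] = 53.7393
Node d (S = 66.5): V_d = e^(−0.05)·[0.5018·16.8693 + 0.4982·0.0000] = 8.0524
Node 0 (S = 95): V_0 = e^(−0.05)·[0.5018·53.7393 + 0.4982·8.0524] = 29.4680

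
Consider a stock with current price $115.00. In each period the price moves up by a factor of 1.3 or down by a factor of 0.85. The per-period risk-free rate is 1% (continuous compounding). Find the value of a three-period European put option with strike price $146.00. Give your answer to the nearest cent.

Risk-neutral probability p = (e^0.01 − 0.85)/(1.3 − 0.85) = 0.1601/0.4500 = 0.3557
Terminal stock prices: S_uuu = 252.7, S_uud = 165.2, S_udd = 108, S_ddd = 70.62
Terminal payoffs (K − S): max(-106.7, 0) = 0, max(-19.2, 0) = 0, max(37.99, 0) = 37.99, max(75.38, 0) = 75.38
Node uu (S = 194.4): V_uu = e^(−0.01)·[0.3557·0.0000 + 0.6443·0.0000] = 0.0000
Node ud (S = 127.1): V_ud = e^(−0.01)·[0.3557·0.0000 + 0.6443·37.9863] = 24.2323
Node dd (S = 83.09): V_dd = e^(−0.01)·[0.3557·37.9863 + 0.6443·75.3756] = 61.4598
Node u (S = 149.5): V_u = e^(−0.01)·[0.3557·0.0000 + 0.6443·24.2323] = 15.4583
Node d (S = 97.75): V_d = e^(−0.01)·[0.3557·24.2323 + 0.6443·61.4598] = 47.7394
Node 0 (S = 115): V_0 = e^(−0.01)·[0.3557·15.4583 + 0.6443·47.7394] = 35.8973

$35.90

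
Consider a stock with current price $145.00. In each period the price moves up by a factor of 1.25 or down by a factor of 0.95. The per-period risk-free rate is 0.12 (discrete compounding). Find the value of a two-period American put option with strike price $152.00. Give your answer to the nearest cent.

$7.00

Risk-neutral probability p = (1 + 0.12 − 0.95)/(1.25 − 0.95) = 0.1700/0.3000 = 0.5667
Terminal stock prices: S_uu = 226.6, S_ud = 172.2, S_dd = 130.9
Terminal payoffs (K − S): max(-74.56, 0) = 0, max(-20.19, 0) = 0, max(21.14, 0) = 21.14
Node u (S = 181.2): continuation = 1/1.12·[0.5667·0.0000 + 0.4333·0.0000] = 0.0000; exercise value = 0.0000 ≤ continuation, so V_u = 0.0000
Node d (S = 137.8): continuation = 1/1.12·[0.5667·0.0000 + 0.4333·21.1375] = 8.1782; exercise value = 14.2500 > continuation, so V_d = 14.2500 (exercise)
Node 0 (S = 145): continuation = 1/1.12·[0.5667·0.0000 + 0.4333·14.2500] = 5.5134; exercise value = 7.0000 > continuation, so V_0 = 7.0000 (exercise)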